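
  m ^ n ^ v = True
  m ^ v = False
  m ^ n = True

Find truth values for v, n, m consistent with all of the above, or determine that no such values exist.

v = False, n = True, m = False

m ^ n ^ v = F ^ T ^ F = True ✓
m ^ v = F ^ F = False ✓
m ^ n = F ^ T = True ✓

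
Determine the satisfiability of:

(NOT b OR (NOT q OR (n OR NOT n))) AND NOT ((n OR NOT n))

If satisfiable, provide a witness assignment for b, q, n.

Unsatisfiable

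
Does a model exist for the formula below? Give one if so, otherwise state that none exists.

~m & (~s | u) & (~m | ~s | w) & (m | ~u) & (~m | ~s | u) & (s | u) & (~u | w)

Unsatisfiable — no assignment works.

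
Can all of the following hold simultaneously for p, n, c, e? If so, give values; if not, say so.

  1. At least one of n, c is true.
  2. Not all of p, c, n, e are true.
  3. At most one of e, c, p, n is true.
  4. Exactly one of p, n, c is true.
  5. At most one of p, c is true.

p = False; n = False; c = True; e = False

  (1) {n, c}: 1 true — at least one ✓
  (2) {p, c, n, e}: 1/4 true — not all ✓
  (3) {e, c, p, n}: 1 true — at most one ✓
  (4) {p, n, c}: 1 true — exactly one ✓
  (5) {p, c}: 1 true — at most one ✓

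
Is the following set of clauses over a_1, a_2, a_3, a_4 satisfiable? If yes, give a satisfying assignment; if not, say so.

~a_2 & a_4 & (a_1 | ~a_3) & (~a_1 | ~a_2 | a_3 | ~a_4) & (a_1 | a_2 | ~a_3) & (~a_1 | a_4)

a_1 = True; a_2 = False; a_3 = True; a_4 = True

Unit clause (~a_2) forces a_2 = False.
Unit clause (a_4) forces a_4 = True.
Set a_1 = True.
Set a_3 = True.
All clauses satisfied.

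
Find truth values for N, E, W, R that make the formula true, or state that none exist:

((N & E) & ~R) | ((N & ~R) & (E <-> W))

N=T; E=T; W=T; R=F

  ((N & E) & ~R) | ((N & ~R) & (E <-> W)) = True
    (N & E) & ~R = True
      N & E = True
      ~R = True
    (N & ~R) & (E <-> W) = True
      N & ~R = True
        ~R = True
      E <-> W = True
The formula evaluates to True.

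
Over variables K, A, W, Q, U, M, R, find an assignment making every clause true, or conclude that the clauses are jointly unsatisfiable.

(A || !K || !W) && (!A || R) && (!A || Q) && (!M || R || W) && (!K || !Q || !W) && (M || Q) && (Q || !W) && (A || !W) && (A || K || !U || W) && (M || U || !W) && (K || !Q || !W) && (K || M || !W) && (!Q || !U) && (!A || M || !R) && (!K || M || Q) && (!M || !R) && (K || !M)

K=F; A=F; W=F; Q=T; U=F; M=F; R=T

Set K = False.
  then (K || !M) forces M = False.
  then (M || Q) forces Q = True.
  then (K || !Q || !W) forces W = False.
  then (!Q || !U) forces U = False.
Try A = True:
  (!A || R) forces R = True.
  clause (!A || M || !R) is falsified — backtrack.
So A = False.
Set R = True.
All clauses satisfied.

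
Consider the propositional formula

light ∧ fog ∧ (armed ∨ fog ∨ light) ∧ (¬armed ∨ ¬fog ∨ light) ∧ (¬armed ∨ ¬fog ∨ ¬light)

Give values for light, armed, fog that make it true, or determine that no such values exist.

light = True; armed = False; fog = True

Unit clause (light) forces light = True.
Unit clause (fog) forces fog = True.
In (¬armed ∨ ¬fog ∨ ¬light) only ¬armed is left, so armed = False.
All clauses satisfied.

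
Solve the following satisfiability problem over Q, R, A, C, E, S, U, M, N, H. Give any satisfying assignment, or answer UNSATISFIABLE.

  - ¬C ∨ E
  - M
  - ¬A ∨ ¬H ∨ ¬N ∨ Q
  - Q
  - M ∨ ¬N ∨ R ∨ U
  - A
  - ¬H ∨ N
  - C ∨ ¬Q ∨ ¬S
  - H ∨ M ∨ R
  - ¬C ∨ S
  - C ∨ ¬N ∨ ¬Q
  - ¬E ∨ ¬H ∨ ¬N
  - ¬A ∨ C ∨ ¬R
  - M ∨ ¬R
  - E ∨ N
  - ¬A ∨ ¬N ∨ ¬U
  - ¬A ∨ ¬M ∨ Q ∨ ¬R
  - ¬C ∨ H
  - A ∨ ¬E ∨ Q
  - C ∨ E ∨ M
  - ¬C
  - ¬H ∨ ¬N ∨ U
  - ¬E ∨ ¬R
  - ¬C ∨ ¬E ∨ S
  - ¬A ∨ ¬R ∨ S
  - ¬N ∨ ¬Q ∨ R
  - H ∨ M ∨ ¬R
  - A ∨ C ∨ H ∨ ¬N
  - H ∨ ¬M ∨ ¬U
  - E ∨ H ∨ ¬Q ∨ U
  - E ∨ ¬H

Q = True; R = False; A = True; C = False; E = True; S = False; U = False; M = True; N = False; H = False

Unit clause (M) forces M = True.
Unit clause (Q) forces Q = True.
Unit clause (A) forces A = True.
Unit clause (¬C) forces C = False.
In (C ∨ ¬Q ∨ ¬S) only ¬S is left, so S = False.
In (C ∨ ¬N ∨ ¬Q) only ¬N is left, so N = False.
In (¬A ∨ C ∨ ¬R) only ¬R is left, so R = False.
In (E ∨ N) only E is left, so E = True.
In (¬H ∨ N) only ¬H is left, so H = False.
In (H ∨ ¬M ∨ ¬U) only ¬U is left, so U = False.
All clauses satisfied.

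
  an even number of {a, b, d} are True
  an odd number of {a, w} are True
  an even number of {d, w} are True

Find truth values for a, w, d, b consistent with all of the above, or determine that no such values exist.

a: False; w: True; d: True; b: True

{a, b, d}: 2 true → even ✓
{a, w}: 1 true → odd ✓
{d, w}: 2 true → even ✓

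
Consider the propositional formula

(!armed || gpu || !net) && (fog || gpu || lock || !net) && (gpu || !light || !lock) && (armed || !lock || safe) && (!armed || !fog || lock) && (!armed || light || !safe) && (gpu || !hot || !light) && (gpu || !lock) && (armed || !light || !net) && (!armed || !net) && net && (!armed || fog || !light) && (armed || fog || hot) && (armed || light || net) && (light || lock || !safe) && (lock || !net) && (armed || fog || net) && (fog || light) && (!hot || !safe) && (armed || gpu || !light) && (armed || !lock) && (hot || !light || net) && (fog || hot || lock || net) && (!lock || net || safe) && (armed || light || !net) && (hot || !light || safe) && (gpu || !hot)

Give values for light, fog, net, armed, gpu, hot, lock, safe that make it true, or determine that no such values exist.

Unsatisfiable — no assignment works.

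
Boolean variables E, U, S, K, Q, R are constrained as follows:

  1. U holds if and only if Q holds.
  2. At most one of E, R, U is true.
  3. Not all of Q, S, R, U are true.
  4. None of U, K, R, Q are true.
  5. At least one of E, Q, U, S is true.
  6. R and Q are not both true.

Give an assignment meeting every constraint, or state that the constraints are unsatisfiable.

E=T, U=F, S=F, K=F, Q=F, R=F

  (1) U=F, Q=F — same ✓
  (2) {E, R, U}: 1 true — at most one ✓
  (3) {Q, S, R, U}: 0/4 true — not all ✓
  (4) {U, K, R, Q}: 0 true — none ✓
  (5) {E, Q, U, S}: 1 true — at least one ✓
  (6) R=F, Q=F — not both ✓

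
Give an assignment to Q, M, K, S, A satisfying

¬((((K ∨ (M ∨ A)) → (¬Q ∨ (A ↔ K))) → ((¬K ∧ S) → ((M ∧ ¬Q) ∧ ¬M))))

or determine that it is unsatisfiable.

Q: False, M: False, K: False, S: True, A: False

  ¬((((K ∨ (M ∨ A)) → (¬Q ∨ (A ↔ K))) → ((¬K ∧ S) → ((M ∧ ¬Q) ∧ ¬M)))) = True
    ((K ∨ (M ∨ A)) → (¬Q ∨ (A ↔ K))) → ((¬K ∧ S) → ((M ∧ ¬Q) ∧ ¬M)) = False
      (K ∨ (M ∨ A)) → (¬Q ∨ (A ↔ K)) = True
        K ∨ (M ∨ A) = False
          M ∨ A = False
        ¬Q ∨ (A ↔ K) = True
          ¬Q = True
          A ↔ K = True
      (¬K ∧ S) → ((M ∧ ¬Q) ∧ ¬M) = False
        ¬K ∧ S = True
          ¬K = True
        (M ∧ ¬Q) ∧ ¬M = False
          M ∧ ¬Q = False
            ¬Q = True
          ¬M = True
The formula evaluates to True.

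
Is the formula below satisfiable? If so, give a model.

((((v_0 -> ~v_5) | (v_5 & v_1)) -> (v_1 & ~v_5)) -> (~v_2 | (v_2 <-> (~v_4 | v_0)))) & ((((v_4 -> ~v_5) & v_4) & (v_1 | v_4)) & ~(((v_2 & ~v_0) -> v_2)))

The conjunct ~(((v_2 & ~v_0) -> v_2)) is unsatisfiable on its own:
  v_0=F, v_2=F: evaluates to False.
  v_0=F, v_2=T: evaluates to False.
  v_0=T, v_2=F: evaluates to False.
  v_0=T, v_2=T: evaluates to False.
So the whole conjunction is unsatisfiable.

Unsatisfiable — no assignment works.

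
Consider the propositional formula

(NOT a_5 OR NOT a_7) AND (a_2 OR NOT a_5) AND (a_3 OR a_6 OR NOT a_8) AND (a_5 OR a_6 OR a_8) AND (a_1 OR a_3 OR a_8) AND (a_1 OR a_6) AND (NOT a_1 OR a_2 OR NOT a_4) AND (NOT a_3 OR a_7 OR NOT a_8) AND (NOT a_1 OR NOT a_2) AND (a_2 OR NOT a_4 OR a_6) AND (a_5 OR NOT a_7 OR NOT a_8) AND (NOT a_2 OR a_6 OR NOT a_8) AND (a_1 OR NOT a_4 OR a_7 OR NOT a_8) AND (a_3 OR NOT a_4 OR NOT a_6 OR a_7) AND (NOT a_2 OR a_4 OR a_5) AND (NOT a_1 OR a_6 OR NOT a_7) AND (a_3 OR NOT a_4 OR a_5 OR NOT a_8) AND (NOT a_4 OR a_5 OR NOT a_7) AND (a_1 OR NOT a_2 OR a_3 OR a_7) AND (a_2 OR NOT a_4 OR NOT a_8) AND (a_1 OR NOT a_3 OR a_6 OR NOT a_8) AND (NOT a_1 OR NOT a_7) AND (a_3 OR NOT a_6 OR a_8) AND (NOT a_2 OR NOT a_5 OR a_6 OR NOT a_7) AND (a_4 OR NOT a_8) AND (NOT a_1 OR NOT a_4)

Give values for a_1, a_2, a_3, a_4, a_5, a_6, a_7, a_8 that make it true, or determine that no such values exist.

a_1: False, a_2: False, a_3: True, a_4: False, a_5: False, a_6: True, a_7: False, a_8: False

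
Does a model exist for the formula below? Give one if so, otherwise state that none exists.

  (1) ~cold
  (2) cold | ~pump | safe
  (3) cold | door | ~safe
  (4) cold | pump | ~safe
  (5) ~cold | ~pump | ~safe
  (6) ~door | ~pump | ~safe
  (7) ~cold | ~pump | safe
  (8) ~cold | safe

door = True, safe = False, pump = False, cold = False

Unit clause (~cold) forces cold = False.
Set door = True.
Try safe = True:
  (cold | pump | ~safe) forces pump = True.
  clause (~door | ~pump | ~safe) is falsified — backtrack.
So safe = False.
  then (cold | ~pump | safe) forces pump = False.
Check each clause:
  (~cold): ~cold holds.
  (cold | ~pump | safe): ~pump holds.
  (cold | door | ~safe): door holds.
  (cold | pump | ~safe): ~safe holds.
  (~cold | ~pump | ~safe): ~cold holds.
  (~door | ~pump | ~safe): ~pump holds.
  (~cold | ~pump | safe): ~cold holds.
  (~cold | safe): ~cold holds.
All clauses satisfied.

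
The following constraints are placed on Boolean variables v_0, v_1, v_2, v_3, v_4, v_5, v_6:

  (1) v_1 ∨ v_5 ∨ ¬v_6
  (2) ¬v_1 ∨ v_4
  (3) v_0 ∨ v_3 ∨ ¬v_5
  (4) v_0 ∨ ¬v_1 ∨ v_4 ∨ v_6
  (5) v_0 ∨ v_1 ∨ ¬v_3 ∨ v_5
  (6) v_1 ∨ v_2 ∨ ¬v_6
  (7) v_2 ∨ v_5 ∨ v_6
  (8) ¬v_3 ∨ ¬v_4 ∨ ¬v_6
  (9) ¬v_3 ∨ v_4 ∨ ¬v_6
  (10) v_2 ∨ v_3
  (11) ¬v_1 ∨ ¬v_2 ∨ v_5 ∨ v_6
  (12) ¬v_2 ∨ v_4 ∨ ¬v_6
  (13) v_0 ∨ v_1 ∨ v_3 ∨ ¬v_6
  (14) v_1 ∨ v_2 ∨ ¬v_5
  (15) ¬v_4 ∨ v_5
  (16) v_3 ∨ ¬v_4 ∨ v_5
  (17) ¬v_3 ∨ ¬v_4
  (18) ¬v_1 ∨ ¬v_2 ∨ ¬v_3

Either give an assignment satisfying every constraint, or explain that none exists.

Set v_0 = False.
Try v_1 = True:
  (¬v_1 ∨ v_4) forces v_4 = True.
  (¬v_4 ∨ v_5) forces v_5 = True.
  (v_0 ∨ v_3 ∨ ¬v_5) forces v_3 = True.
  clause (¬v_3 ∨ ¬v_4) is falsified — backtrack.
So v_1 = False.
Try v_2 = False:
  (v_1 ∨ v_2 ∨ ¬v_6) forces v_6 = False.
  (v_2 ∨ v_5 ∨ v_6) forces v_5 = True.
  clause (v_1 ∨ v_2 ∨ ¬v_5) is falsified — backtrack.
So v_2 = True.
Set v_3 = True.
  then (v_0 ∨ v_1 ∨ ¬v_3 ∨ v_5) forces v_5 = True.
  then (¬v_3 ∨ ¬v_4) forces v_4 = False.
  then (¬v_3 ∨ v_4 ∨ ¬v_6) forces v_6 = False.
All clauses satisfied.

v_0 = False; v_1 = False; v_2 = True; v_3 = True; v_4 = False; v_5 = True; v_6 = False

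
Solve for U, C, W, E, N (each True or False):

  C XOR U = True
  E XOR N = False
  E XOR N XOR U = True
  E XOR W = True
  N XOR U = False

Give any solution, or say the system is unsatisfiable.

U=T, C=F, W=F, E=T, N=T

C XOR U = F XOR T = True ✓
E XOR N = T XOR T = False ✓
E XOR N XOR U = T XOR T XOR T = True ✓
E XOR W = T XOR F = True ✓
N XOR U = T XOR T = False ✓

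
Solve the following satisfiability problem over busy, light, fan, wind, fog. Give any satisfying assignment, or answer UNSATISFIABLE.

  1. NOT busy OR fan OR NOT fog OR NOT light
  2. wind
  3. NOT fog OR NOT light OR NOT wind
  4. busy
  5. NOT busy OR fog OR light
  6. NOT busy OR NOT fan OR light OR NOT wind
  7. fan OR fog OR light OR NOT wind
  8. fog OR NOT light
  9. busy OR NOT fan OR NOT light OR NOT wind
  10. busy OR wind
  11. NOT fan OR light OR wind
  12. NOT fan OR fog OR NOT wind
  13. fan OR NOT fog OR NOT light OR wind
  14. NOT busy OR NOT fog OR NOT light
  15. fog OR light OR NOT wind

busy=T, light=F, fan=F, wind=T, fog=T

Unit clause (wind) forces wind = True.
Unit clause (busy) forces busy = True.
Try light = True:
  (NOT fog OR NOT light OR NOT wind) forces fog = False.
  clause (fog OR NOT light) is falsified — backtrack.
So light = False.
  then (NOT busy OR fog OR light) forces fog = True.
  then (NOT busy OR NOT fan OR light OR NOT wind) forces fan = False.
All clauses satisfied.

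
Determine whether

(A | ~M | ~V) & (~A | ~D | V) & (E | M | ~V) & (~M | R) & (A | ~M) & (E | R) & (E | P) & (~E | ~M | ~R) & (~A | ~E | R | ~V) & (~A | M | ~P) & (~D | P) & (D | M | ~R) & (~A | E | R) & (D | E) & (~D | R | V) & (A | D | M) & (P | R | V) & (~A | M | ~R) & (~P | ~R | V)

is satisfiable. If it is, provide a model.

Set A = True.
Set D = True.
  then (~A | ~D | V) forces V = True.
  then (~D | P) forces P = True.
  then (~A | M | ~P) forces M = True.
  then (~M | R) forces R = True.
  then (~E | ~M | ~R) forces E = False.
All clauses satisfied.

A: True; D: True; P: True; R: True; V: True; M: True; E: False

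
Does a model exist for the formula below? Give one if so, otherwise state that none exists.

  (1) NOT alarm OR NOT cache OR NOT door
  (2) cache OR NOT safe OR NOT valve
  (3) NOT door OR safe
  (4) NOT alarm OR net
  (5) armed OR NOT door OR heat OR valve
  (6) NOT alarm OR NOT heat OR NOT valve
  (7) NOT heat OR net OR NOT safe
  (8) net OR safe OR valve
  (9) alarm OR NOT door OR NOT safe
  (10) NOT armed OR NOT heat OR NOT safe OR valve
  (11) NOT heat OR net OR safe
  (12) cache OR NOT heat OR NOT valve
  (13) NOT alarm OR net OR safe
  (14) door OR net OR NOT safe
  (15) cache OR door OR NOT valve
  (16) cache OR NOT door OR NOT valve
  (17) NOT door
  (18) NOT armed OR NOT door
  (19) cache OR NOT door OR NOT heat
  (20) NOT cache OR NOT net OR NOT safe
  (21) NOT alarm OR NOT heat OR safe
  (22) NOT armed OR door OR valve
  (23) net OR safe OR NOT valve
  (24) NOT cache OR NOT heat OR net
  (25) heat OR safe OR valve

Unit clause (NOT door) forces door = False.
Set armed = False.
Set valve = True.
  then (cache OR door OR NOT valve) forces cache = True.
Set heat = True.
  then (NOT alarm OR NOT heat OR NOT valve) forces alarm = False.
  then (NOT cache OR NOT heat OR net) forces net = True.
  then (NOT cache OR NOT net OR NOT safe) forces safe = False.
All clauses satisfied.

armed = False, valve = True, heat = True, net = True, door = False, alarm = False, safe = False, cache = True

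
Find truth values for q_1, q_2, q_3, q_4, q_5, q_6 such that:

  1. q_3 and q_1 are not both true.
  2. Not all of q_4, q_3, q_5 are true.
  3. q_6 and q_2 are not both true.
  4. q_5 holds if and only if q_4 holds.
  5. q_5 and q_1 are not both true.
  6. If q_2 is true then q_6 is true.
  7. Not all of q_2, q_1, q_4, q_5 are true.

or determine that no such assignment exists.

q_1=T, q_2=F, q_3=F, q_4=F, q_5=F, q_6=T

  (1) q_3=F, q_1=T — not both ✓
  (2) {q_4, q_3, q_5}: 0/3 true — not all ✓
  (3) q_6=T, q_2=F — not both ✓
  (4) q_5=F, q_4=F — same ✓
  (5) q_5=F, q_1=T — not both ✓
  (6) q_2=F ⇒ q_6: vacuous ✓
  (7) {q_2, q_1, q_4, q_5}: 1/4 true — not all ✓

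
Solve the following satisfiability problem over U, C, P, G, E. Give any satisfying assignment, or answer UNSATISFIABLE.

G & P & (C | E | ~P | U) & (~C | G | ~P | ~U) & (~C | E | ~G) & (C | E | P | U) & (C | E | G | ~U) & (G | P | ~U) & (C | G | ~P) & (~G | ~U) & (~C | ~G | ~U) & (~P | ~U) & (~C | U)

U = False; C = False; P = True; G = True; E = True

Unit clause (G) forces G = True.
Unit clause (P) forces P = True.
In (~G | ~U) only ~U is left, so U = False.
In (~C | U) only ~C is left, so C = False.
In (C | E | ~P | U) only E is left, so E = True.
All clauses satisfied.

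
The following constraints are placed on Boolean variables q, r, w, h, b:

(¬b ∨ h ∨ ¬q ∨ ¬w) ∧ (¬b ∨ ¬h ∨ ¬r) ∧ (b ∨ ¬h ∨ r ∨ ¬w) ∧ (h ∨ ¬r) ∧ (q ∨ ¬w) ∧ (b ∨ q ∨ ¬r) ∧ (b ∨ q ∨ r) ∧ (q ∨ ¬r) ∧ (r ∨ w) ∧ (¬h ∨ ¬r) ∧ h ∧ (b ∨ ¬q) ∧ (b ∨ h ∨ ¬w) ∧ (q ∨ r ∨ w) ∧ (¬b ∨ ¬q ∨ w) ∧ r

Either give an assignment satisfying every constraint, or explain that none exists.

Unsatisfiable — no assignment works.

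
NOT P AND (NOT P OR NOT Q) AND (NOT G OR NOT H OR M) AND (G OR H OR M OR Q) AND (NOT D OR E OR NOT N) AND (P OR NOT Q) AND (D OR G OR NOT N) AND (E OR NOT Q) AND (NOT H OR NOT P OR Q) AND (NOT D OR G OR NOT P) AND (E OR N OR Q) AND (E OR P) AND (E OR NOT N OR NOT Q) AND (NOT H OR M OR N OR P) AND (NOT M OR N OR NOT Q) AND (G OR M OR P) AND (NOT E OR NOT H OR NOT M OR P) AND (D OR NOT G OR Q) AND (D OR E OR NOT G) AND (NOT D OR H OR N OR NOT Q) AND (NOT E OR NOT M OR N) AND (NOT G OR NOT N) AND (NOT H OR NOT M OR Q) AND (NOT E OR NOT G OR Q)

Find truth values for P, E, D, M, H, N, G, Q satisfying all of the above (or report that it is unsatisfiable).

P=F; E=T; D=T; M=T; H=F; N=T; G=F; Q=F

Unit clause (NOT P) forces P = False.
In (P OR NOT Q) only NOT Q is left, so Q = False.
In (E OR P) only E is left, so E = True.
In (NOT E OR NOT G OR Q) only NOT G is left, so G = False.
In (G OR M OR P) only M is left, so M = True.
In (NOT E OR NOT H OR NOT M OR P) only NOT H is left, so H = False.
In (NOT E OR NOT M OR N) only N is left, so N = True.
In (D OR G OR NOT N) only D is left, so D = True.
All clauses satisfied.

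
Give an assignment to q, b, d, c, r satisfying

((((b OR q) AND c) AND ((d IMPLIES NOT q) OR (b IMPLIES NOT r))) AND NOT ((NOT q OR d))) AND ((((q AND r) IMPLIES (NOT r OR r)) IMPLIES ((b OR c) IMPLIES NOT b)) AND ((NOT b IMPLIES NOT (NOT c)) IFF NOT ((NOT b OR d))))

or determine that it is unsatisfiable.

Unsatisfiable — no assignment works.

Case d = True: the conjunct NOT ((NOT q OR d)) becomes NOT ((NOT q OR True)) = False.
Case d = False: the formula simplifies to (((b OR q) AND c) AND NOT (NOT q)) AND ((((q AND r) IMPLIES (NOT r OR r)) IMPLIES ((b OR c) IMPLIES NOT b)) AND ((NOT b IMPLIES NOT (NOT c)) IFF NOT (NOT b))).
  c = True: simplifies to ((b OR q) AND NOT (NOT q)) AND ((((q AND r) IMPLIES (NOT r OR r)) IMPLIES NOT b) AND NOT (NOT b)).
    q = True: simplifies to ((r IMPLIES (NOT r OR r)) IMPLIES NOT b) AND NOT (NOT b).
      b = True: simplifies to NOT ((r IMPLIES (NOT r OR r))).
        r = True: this becomes NOT ((True IMPLIES True)) = False.
        r = False: this becomes NOT ((False IMPLIES True)) = False.
      b = False: the conjunct NOT (NOT b) becomes NOT (NOT False) = False.
    q = False: the conjunct NOT (NOT q) becomes NOT (NOT False) = False.
  c = False: the conjunct c is False.
Both cases fail — unsatisfiable.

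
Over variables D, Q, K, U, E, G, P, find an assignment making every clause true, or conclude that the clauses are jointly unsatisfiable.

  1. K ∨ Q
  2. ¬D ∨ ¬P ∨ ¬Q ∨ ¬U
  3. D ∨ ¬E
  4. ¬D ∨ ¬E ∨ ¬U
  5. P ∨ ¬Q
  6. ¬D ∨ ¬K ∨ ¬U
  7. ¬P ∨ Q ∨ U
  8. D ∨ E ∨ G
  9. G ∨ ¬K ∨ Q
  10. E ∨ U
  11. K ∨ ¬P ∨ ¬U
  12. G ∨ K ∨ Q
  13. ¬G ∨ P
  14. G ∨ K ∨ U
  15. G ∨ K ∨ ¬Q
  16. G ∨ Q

D = True, Q = True, K = False, U = False, E = True, G = True, P = True

Set D = True.
Set Q = True.
  then (P ∨ ¬Q) forces P = True.
  then (¬D ∨ ¬P ∨ ¬Q ∨ ¬U) forces U = False.
  then (E ∨ U) forces E = True.
Set K = False.
  then (G ∨ K ∨ U) forces G = True.
All clauses satisfied.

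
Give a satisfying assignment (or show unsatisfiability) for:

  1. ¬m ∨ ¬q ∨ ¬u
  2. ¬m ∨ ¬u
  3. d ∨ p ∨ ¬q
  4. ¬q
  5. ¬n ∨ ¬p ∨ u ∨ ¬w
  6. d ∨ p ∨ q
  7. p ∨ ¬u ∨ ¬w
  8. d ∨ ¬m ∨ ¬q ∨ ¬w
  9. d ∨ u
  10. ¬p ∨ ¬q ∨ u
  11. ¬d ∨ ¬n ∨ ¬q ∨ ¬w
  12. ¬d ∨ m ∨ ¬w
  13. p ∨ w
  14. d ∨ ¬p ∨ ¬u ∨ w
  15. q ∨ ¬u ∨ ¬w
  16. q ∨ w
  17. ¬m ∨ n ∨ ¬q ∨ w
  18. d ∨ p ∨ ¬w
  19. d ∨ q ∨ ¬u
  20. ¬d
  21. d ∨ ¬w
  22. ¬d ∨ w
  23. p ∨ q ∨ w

UNSATISFIABLE

Case q = True:
  Clause (¬q) is falsified — contradiction.
Case q = False:
  (q ∨ w) forces w = True.
  (q ∨ ¬u ∨ ¬w) forces u = False.
  (d ∨ u) forces d = True.
  Clause (¬d) is falsified — contradiction.
Both cases fail, so the formula is unsatisfiable.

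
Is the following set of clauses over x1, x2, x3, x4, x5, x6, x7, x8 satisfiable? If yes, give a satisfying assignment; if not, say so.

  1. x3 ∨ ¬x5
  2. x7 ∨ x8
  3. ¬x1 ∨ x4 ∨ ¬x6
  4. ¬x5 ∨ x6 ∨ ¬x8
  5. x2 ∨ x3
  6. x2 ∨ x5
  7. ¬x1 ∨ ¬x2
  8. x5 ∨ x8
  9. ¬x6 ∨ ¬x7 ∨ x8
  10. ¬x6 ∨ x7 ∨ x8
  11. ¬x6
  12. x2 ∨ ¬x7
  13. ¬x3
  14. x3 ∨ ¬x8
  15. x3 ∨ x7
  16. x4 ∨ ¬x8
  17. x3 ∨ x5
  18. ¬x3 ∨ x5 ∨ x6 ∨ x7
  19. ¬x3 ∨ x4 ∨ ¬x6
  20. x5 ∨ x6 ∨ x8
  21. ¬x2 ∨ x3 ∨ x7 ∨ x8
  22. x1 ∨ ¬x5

Unsatisfiable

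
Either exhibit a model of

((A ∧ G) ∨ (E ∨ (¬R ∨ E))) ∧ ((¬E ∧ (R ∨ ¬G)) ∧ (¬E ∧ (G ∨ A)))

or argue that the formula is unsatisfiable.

R = False, E = False, G = False, A = True

  (A ∧ G) ∨ (E ∨ (¬R ∨ E)) = True
    A ∧ G = False
    E ∨ (¬R ∨ E) = True
      ¬R ∨ E = True
        ¬R = True
  (¬E ∧ (R ∨ ¬G)) ∧ (¬E ∧ (G ∨ A)) = True
    ¬E ∧ (R ∨ ¬G) = True
      ¬E = True
      R ∨ ¬G = True
        ¬G = True
    ¬E ∧ (G ∨ A) = True
      ¬E = True
      G ∨ A = True
Both conjuncts True, so the formula holds.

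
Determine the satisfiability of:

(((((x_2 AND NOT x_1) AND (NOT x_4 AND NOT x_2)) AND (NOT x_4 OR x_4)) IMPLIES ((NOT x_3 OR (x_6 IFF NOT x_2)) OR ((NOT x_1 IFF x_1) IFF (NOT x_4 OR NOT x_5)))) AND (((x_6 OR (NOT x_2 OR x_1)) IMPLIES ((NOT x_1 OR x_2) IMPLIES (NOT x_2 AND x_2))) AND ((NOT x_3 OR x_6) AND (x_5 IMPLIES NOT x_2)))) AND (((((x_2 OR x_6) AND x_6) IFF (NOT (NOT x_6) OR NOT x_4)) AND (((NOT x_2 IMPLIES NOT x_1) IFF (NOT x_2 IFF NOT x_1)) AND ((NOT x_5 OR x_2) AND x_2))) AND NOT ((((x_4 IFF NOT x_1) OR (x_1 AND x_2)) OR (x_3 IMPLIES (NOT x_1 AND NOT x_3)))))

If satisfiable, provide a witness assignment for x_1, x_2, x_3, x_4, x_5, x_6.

Case x_2 = True: the formula simplifies to (NOT ((x_6 OR x_1)) AND ((NOT x_3 OR x_6) AND NOT x_5)) AND (((x_6 IFF (NOT (NOT x_6) OR NOT x_4)) AND x_1) AND NOT ((((x_4 IFF NOT x_1) OR x_1) OR (x_3 IMPLIES (NOT x_1 AND NOT x_3))))).
  x_1 = True: the conjunct NOT ((x_6 OR x_1)) becomes NOT ((x_6 OR True)) = False.
  x_1 = False: the conjunct x_1 is False.
Case x_2 = False: the conjunct x_2 is False.
Both cases fail — unsatisfiable.

The formula is unsatisfiable.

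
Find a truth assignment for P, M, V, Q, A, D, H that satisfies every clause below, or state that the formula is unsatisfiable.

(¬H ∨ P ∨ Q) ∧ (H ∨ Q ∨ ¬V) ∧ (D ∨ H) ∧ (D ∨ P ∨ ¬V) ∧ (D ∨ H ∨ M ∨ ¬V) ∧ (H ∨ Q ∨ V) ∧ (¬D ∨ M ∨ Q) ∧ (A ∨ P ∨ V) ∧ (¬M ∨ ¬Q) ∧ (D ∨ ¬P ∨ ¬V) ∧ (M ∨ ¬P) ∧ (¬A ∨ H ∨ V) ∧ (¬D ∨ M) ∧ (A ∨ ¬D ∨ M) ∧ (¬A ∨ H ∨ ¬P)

P=F, M=F, V=F, Q=T, A=T, D=F, H=T

Set P = False.
Set M = False.
  then (¬D ∨ M) forces D = False.
  then (D ∨ H) forces H = True.
  then (D ∨ P ∨ ¬V) forces V = False.
  then (A ∨ P ∨ V) forces A = True.
  then (¬H ∨ P ∨ Q) forces Q = True.
All clauses satisfied.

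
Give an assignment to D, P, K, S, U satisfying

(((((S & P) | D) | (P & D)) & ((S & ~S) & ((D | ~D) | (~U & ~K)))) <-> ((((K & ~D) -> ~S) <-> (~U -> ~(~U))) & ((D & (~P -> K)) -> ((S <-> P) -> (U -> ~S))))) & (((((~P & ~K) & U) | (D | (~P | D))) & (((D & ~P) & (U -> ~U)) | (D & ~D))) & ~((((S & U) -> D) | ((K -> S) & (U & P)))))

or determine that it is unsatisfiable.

Case D = True: the conjunct ~((((S & U) -> D) | ((K -> S) & (U & P)))) becomes ~((True | ((K -> S) & (U & P)))) = False.
Case D = False: the conjunct ((D & ~P) & (U -> ~U)) | (D & ~D) becomes (False & (U -> ~U)) | (False & True) = False.
Both cases fail — unsatisfiable.

No satisfying assignment exists.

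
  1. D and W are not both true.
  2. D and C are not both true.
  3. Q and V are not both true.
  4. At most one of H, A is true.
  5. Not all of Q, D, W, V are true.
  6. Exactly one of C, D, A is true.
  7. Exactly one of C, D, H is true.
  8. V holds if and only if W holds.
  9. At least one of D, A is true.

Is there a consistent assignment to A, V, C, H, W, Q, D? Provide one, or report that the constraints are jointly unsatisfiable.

A = False, V = False, C = False, H = False, W = False, Q = False, D = True

  (1) D=T, W=F — not both ✓
  (2) D=T, C=F — not both ✓
  (3) Q=F, V=F — not both ✓
  (4) {H, A}: 0 true — at most one ✓
  (5) {Q, D, W, V}: 1/4 true — not all ✓
  (6) {C, D, A}: 1 true — exactly one ✓
  (7) {C, D, H}: 1 true — exactly one ✓
  (8) V=F, W=F — same ✓
  (9) {D, A}: 1 true — at least one ✓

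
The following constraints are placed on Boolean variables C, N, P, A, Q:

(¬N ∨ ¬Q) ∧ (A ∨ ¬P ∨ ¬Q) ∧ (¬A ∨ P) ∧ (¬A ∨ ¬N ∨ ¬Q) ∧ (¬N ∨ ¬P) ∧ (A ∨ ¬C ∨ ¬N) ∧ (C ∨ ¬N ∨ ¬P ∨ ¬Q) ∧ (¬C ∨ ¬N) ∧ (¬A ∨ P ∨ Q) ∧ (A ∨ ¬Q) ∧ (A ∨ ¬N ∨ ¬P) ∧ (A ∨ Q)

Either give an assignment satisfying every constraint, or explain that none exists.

C: False; N: False; P: True; A: True; Q: True

Set C = False.
Try N = True:
  (¬N ∨ ¬Q) forces Q = False.
  (¬N ∨ ¬P) forces P = False.
  (¬A ∨ P) forces A = False.
  clause (A ∨ Q) is falsified — backtrack.
So N = False.
Set P = True.
Try A = False:
  (A ∨ ¬P ∨ ¬Q) forces Q = False.
  clause (A ∨ Q) is falsified — backtrack.
So A = True.
Set Q = True.
All clauses satisfied.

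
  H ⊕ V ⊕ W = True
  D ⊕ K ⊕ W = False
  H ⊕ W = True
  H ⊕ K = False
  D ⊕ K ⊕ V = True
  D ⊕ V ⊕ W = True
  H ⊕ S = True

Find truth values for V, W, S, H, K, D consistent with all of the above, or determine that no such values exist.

The formula is unsatisfiable.

Adding constraints 3, 4, 5, 6 mod 2: every variable appears an even number of times on the left, so the left side is 0.
But the right sides sum to 1 (mod 2). 0 ≠ 1 — the system is inconsistent.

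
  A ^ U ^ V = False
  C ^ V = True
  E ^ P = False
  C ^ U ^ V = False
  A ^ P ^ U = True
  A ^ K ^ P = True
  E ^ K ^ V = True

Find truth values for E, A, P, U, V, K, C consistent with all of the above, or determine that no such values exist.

Unsatisfiable

Adding constraints 1, 2, 3, 4, 6, 7 mod 2: every variable appears an even number of times on the left, so the left side is 0.
But the right sides sum to 1 (mod 2). 0 ≠ 1 — the system is inconsistent.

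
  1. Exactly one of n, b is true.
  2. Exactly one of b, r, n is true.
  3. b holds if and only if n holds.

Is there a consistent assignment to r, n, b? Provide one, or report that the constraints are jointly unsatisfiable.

UNSATISFIABLE

Case n = True:
  (1) with n=T forces b = False.
  Constraint (3) is violated (b=F, n=T) — contradiction.
Case n = False:
  (1) with n=F forces b = True.
  Constraint (3) is violated (b=T, n=F) — contradiction.
Both cases fail — unsatisfiable.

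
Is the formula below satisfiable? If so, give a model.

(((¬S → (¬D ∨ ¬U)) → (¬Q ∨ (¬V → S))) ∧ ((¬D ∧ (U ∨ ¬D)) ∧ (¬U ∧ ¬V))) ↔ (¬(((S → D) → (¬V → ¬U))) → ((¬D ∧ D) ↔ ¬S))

V: False; D: False; Q: True; U: True; S: False

  (((¬S → (¬D ∨ ¬U)) → (¬Q ∨ (¬V → S))) ∧ ((¬D ∧ (U ∨ ¬D)) ∧ (¬U ∧ ¬V))) ↔ (¬(((S → D) → (¬V → ¬U))) → ((¬D ∧ D) ↔ ¬S)) = True
    ((¬S → (¬D ∨ ¬U)) → (¬Q ∨ (¬V → S))) ∧ ((¬D ∧ (U ∨ ¬D)) ∧ (¬U ∧ ¬V)) = False
      (¬S → (¬D ∨ ¬U)) → (¬Q ∨ (¬V → S)) = False
        ¬S → (¬D ∨ ¬U) = True
          ¬S = True
          ¬D ∨ ¬U = True
            ¬D = True
            ¬U = False
        ¬Q ∨ (¬V → S) = False
          ¬Q = False
          ¬V → S = False
            ¬V = True
      (¬D ∧ (U ∨ ¬D)) ∧ (¬U ∧ ¬V) = False
        ¬D ∧ (U ∨ ¬D) = True
          ¬D = True
          U ∨ ¬D = True
            ¬D = True
        ¬U ∧ ¬V = False
          ¬U = False
          ¬V = True
    ¬(((S → D) → (¬V → ¬U))) → ((¬D ∧ D) ↔ ¬S) = False
      ¬(((S → D) → (¬V → ¬U))) = True
        (S → D) → (¬V → ¬U) = False
          S → D = True
          ¬V → ¬U = False
            ¬V = True
            ¬U = False
      (¬D ∧ D) ↔ ¬S = False
        ¬D ∧ D = False
          ¬D = True
        ¬S = True
The formula evaluates to True.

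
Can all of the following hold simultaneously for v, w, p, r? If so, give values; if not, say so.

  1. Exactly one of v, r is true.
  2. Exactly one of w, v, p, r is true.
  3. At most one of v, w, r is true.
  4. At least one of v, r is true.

v = False, w = False, p = False, r = True

  (1) {v, r}: 1 true — exactly one ✓
  (2) {w, v, p, r}: 1 true — exactly one ✓
  (3) {v, w, r}: 1 true — at most one ✓
  (4) {v, r}: 1 true — at least one ✓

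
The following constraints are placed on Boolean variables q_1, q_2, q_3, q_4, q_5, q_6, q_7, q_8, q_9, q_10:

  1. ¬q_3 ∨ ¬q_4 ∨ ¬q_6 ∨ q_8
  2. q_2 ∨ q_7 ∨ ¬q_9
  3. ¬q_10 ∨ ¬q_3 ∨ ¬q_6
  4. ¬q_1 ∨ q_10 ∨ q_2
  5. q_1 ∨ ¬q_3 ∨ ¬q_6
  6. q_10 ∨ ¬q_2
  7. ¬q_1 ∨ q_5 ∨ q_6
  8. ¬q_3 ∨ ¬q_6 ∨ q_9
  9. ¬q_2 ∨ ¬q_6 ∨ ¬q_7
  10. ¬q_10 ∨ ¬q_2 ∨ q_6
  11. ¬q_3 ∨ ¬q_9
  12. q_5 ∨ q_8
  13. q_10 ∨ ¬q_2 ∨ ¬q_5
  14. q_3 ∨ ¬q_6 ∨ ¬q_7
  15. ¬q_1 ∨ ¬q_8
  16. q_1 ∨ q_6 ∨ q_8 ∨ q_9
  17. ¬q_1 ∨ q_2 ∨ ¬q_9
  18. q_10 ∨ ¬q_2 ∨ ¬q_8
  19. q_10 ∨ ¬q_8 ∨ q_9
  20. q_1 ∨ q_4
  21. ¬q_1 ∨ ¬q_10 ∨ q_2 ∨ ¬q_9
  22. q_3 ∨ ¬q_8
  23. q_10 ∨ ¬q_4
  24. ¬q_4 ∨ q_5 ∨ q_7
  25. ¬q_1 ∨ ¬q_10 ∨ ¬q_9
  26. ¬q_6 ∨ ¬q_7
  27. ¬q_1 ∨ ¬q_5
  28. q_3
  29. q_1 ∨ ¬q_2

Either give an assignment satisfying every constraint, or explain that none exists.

q_1 = False, q_2 = False, q_3 = True, q_4 = True, q_5 = True, q_6 = False, q_7 = False, q_8 = True, q_9 = False, q_10 = True

Unit clause (q_3) forces q_3 = True.
In (¬q_3 ∨ ¬q_9) only ¬q_9 is left, so q_9 = False.
In (¬q_3 ∨ ¬q_6 ∨ q_9) only ¬q_6 is left, so q_6 = False.
Try q_1 = True:
  (¬q_1 ∨ q_5 ∨ q_6) forces q_5 = True.
  clause (¬q_1 ∨ ¬q_5) is falsified — backtrack.
So q_1 = False.
  then (q_1 ∨ q_6 ∨ q_8 ∨ q_9) forces q_8 = True.
  then (q_10 ∨ ¬q_8 ∨ q_9) forces q_10 = True.
  then (q_1 ∨ q_4) forces q_4 = True.
  then (q_1 ∨ ¬q_2) forces q_2 = False.
Set q_5 = True.
Set q_7 = False.
All clauses satisfied.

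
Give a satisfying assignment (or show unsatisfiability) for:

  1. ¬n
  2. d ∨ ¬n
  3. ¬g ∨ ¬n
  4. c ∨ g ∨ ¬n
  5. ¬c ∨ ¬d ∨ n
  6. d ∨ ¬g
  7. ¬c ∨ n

g = False, d = True, c = False, n = False

Unit clause (¬n) forces n = False.
In (¬c ∨ n) only ¬c is left, so c = False.
Set g = False.
Set d = True.
Check each clause:
  (¬n): ¬n holds.
  (d ∨ ¬n): d holds.
  (¬g ∨ ¬n): ¬g holds.
  (c ∨ g ∨ ¬n): ¬n holds.
  (¬c ∨ ¬d ∨ n): ¬c holds.
  (d ∨ ¬g): d holds.
  (¬c ∨ n): ¬c holds.
All clauses satisfied.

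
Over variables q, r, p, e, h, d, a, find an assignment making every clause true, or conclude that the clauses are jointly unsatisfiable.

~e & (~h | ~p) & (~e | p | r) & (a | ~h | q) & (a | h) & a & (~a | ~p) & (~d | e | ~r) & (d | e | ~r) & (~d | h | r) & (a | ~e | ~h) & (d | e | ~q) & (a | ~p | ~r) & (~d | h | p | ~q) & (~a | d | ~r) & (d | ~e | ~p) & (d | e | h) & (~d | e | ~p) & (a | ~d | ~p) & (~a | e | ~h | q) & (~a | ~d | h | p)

q=T, r=F, p=F, e=F, h=T, d=T, a=T

Unit clause (~e) forces e = False.
Unit clause (a) forces a = True.
In (~a | ~p) only ~p is left, so p = False.
Set q = True.
  then (d | e | ~q) forces d = True.
  then (~d | h | p | ~q) forces h = True.
  then (~d | e | ~r) forces r = False.
All clauses satisfied.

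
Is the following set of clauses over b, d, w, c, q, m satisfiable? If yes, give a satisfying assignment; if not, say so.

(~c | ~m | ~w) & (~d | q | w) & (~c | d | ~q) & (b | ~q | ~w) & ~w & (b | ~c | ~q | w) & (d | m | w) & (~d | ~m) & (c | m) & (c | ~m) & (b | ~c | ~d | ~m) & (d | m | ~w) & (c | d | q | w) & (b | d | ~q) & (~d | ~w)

b=T, d=F, w=F, c=T, q=F, m=T

Unit clause (~w) forces w = False.
Set b = True.
Set d = False.
  then (d | m | w) forces m = True.
  then (c | ~m) forces c = True.
  then (~c | d | ~q) forces q = False.
All clauses satisfied.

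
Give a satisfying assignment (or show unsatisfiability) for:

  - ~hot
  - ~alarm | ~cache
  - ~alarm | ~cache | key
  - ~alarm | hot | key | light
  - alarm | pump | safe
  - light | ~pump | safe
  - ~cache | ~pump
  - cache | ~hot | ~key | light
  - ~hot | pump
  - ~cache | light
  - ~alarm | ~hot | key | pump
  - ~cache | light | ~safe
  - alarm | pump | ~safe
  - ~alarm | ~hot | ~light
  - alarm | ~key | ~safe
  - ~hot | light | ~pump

Unit clause (~hot) forces hot = False.
Set light = True.
Set safe = False.
Set pump = True.
  then (~cache | ~pump) forces cache = False.
Set key = True.
Set alarm = True.
All clauses satisfied.

light = True; safe = False; pump = True; hot = False; key = True; alarm = True; cache = False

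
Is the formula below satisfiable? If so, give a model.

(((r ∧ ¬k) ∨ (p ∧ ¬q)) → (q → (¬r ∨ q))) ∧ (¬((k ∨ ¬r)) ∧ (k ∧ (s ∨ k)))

Case k = True: the conjunct ¬((k ∨ ¬r)) becomes ¬((True ∨ ¬r)) = False.
Case k = False: the conjunct k is False.
Both cases fail — unsatisfiable.

Unsatisfiable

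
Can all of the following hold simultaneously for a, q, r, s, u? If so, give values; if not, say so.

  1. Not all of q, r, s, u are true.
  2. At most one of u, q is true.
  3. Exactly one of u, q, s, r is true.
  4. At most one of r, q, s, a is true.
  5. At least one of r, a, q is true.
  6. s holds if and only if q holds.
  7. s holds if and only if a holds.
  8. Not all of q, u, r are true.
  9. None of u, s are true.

a: False, q: False, r: True, s: False, u: False

  (1) {q, r, s, u}: 1/4 true — not all ✓
  (2) {u, q}: 0 true — at most one ✓
  (3) {u, q, s, r}: 1 true — exactly one ✓
  (4) {r, q, s, a}: 1 true — at most one ✓
  (5) {r, a, q}: 1 true — at least one ✓
  (6) s=F, q=F — same ✓
  (7) s=F, a=F — same ✓
  (8) {q, u, r}: 1/3 true — not all ✓
  (9) {u, s}: 0 true — none ✓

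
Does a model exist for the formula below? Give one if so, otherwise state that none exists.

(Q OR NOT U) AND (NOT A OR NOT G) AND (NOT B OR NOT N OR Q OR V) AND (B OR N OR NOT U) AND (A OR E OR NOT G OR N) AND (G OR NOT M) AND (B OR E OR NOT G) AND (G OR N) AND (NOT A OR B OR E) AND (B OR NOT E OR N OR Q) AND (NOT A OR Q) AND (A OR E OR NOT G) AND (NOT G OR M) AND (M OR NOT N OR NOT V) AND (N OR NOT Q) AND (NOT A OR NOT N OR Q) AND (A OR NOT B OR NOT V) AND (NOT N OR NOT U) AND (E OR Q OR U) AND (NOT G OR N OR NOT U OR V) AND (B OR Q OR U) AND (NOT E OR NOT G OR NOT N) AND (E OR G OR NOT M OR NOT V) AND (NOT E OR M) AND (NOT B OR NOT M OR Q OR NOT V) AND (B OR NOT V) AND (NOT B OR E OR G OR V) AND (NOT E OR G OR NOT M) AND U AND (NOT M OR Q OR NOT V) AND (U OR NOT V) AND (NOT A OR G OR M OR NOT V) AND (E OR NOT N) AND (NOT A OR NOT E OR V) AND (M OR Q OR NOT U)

The formula is unsatisfiable.

Case U = True:
  (Q OR NOT U) forces Q = True.
  (N OR NOT Q) forces N = True.
  Clause (NOT N OR NOT U) is falsified — contradiction.
Case U = False:
  Clause (U) is falsified — contradiction.
Both cases fail, so the formula is unsatisfiable.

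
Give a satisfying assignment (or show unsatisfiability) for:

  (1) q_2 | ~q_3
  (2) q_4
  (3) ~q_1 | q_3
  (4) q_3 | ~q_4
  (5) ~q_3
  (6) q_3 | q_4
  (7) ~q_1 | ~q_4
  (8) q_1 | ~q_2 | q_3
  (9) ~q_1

Case q_3 = True:
  Clause (~q_3) is falsified — contradiction.
Case q_3 = False:
  (q_4) forces q_4 = True.
  Clause (q_3 | ~q_4) is falsified — contradiction.
Both cases fail, so the formula is unsatisfiable.

The formula is unsatisfiable.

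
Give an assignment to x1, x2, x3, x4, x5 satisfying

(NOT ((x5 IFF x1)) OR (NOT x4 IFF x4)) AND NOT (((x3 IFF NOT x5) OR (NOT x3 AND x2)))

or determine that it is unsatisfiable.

x1 = False; x2 = False; x3 = True; x4 = False; x5 = True

  NOT ((x5 IFF x1)) OR (NOT x4 IFF x4) = True
    NOT ((x5 IFF x1)) = True
      x5 IFF x1 = False
    NOT x4 IFF x4 = False
      NOT x4 = True
  NOT (((x3 IFF NOT x5) OR (NOT x3 AND x2))) = True
    (x3 IFF NOT x5) OR (NOT x3 AND x2) = False
      x3 IFF NOT x5 = False
        NOT x5 = False
      NOT x3 AND x2 = False
        NOT x3 = False
Both conjuncts True, so the formula holds.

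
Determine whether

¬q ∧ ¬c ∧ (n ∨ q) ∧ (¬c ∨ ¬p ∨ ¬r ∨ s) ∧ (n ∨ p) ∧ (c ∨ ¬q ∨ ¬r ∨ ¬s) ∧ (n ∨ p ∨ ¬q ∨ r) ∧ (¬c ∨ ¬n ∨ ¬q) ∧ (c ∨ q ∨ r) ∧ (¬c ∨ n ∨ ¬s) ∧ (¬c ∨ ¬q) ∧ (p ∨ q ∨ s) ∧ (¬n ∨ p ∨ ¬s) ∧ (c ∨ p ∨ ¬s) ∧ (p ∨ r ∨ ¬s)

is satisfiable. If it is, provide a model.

s = True, n = True, r = True, c = False, p = True, q = False

Unit clause (¬q) forces q = False.
Unit clause (¬c) forces c = False.
In (n ∨ q) only n is left, so n = True.
In (c ∨ q ∨ r) only r is left, so r = True.
Set s = True.
  then (¬n ∨ p ∨ ¬s) forces p = True.
All clauses satisfied.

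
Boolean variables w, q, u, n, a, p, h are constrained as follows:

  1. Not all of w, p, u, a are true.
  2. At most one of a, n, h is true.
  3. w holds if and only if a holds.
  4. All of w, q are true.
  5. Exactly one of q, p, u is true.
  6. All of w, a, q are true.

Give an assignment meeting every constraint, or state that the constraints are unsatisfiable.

w = True; q = True; u = False; n = False; a = True; p = False; h = False

  (1) {w, p, u, a}: 2/4 true — not all ✓
  (2) {a, n, h}: 1 true — at most one ✓
  (3) w=T, a=T — same ✓
  (4) {w, q}: all 2 true ✓
  (5) {q, p, u}: 1 true — exactly one ✓
  (6) {w, a, q}: all 3 true ✓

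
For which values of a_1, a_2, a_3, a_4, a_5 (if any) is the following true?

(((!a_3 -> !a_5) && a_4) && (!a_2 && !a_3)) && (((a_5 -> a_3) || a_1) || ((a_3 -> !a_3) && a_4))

a_1 = False, a_2 = False, a_3 = False, a_4 = True, a_5 = False

  ((!a_3 -> !a_5) && a_4) && (!a_2 && !a_3) = True
    (!a_3 -> !a_5) && a_4 = True
      !a_3 -> !a_5 = True
        !a_3 = True
        !a_5 = True
    !a_2 && !a_3 = True
      !a_2 = True
      !a_3 = True
  ((a_5 -> a_3) || a_1) || ((a_3 -> !a_3) && a_4) = True
    (a_5 -> a_3) || a_1 = True
      a_5 -> a_3 = True
    (a_3 -> !a_3) && a_4 = True
      a_3 -> !a_3 = True
        !a_3 = True
Both conjuncts True, so the formula holds.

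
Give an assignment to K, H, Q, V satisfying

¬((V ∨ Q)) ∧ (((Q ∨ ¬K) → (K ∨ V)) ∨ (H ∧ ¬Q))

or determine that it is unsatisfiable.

K=T, H=F, Q=F, V=F

  ¬((V ∨ Q)) = True
    V ∨ Q = False
  ((Q ∨ ¬K) → (K ∨ V)) ∨ (H ∧ ¬Q) = True
    (Q ∨ ¬K) → (K ∨ V) = True
      Q ∨ ¬K = False
        ¬K = False
      K ∨ V = True
    H ∧ ¬Q = False
      ¬Q = True
Both conjuncts True, so the formula holds.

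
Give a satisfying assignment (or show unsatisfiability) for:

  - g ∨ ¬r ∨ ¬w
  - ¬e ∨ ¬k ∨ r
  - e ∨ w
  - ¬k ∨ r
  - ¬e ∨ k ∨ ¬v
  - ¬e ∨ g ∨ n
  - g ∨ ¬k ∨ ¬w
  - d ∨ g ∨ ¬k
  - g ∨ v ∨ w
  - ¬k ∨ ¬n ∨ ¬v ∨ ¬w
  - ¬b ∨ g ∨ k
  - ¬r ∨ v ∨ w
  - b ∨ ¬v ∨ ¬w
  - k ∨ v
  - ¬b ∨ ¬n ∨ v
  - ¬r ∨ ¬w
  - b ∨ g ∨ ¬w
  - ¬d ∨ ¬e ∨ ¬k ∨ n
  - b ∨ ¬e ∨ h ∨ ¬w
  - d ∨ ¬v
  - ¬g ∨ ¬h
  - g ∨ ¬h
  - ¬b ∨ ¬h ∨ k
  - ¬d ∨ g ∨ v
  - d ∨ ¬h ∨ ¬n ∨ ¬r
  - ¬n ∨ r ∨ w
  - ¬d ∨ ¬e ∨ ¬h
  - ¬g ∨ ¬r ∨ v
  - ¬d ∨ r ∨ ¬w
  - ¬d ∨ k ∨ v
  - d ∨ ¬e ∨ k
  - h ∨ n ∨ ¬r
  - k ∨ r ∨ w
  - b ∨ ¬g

Set e = True.
Try v = False:
  (k ∨ v) forces k = True.
  (¬e ∨ ¬k ∨ r) forces r = True.
  (¬r ∨ v ∨ w) forces w = True.
  clause (¬r ∨ ¬w) is falsified — backtrack.
So v = True.
  then (¬e ∨ k ∨ ¬v) forces k = True.
  then (d ∨ ¬v) forces d = True.
  then (¬d ∨ ¬e ∨ ¬h) forces h = False.
  then (¬e ∨ ¬k ∨ r) forces r = True.
  then (¬r ∨ ¬w) forces w = False.
  then (¬d ∨ ¬e ∨ ¬k ∨ n) forces n = True.
Set b = True.
Set g = False.
All clauses satisfied.

e: True; v: True; h: False; r: True; b: True; d: True; g: False; n: True; k: True; w: False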